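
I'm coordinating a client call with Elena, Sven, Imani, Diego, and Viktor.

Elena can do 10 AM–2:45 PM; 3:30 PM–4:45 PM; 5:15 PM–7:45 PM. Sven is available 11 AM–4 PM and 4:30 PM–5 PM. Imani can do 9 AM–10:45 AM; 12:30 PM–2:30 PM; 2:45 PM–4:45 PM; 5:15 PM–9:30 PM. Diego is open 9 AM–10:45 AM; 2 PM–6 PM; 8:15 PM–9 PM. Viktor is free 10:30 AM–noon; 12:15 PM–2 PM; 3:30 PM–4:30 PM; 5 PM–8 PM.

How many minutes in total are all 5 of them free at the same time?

Elena ∩ Sven: 11:00-14:45, 15:30-16:00, 16:30-16:45.
Elena ∩ Sven ∩ Imani: 12:30-14:30, 15:30-16:00, 16:30-16:45.
Elena ∩ Sven ∩ Imani ∩ Diego: 14:00-14:30, 15:30-16:00, 16:30-16:45.
Elena ∩ Sven ∩ Imani ∩ Diego ∩ Viktor: 15:30-16:00.
That's a single block of 30 minutes.

30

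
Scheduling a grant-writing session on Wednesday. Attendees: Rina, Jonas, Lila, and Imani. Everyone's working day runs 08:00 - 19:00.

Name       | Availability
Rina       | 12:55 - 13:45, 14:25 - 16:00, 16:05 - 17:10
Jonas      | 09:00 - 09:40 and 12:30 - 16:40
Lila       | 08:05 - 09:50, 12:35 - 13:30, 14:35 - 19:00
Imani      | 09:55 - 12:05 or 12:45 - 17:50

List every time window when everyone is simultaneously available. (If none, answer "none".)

12:55-13:30, 14:35-16:00, 16:05-16:40

Rina ∩ Jonas: 12:55-13:45, 14:25-16:00, 16:05-16:40.
Rina ∩ Jonas ∩ Lila: 12:55-13:30, 14:35-16:00, 16:05-16:40.
Rina ∩ Jonas ∩ Lila ∩ Imani: 12:55-13:30, 14:35-16:00, 16:05-16:40.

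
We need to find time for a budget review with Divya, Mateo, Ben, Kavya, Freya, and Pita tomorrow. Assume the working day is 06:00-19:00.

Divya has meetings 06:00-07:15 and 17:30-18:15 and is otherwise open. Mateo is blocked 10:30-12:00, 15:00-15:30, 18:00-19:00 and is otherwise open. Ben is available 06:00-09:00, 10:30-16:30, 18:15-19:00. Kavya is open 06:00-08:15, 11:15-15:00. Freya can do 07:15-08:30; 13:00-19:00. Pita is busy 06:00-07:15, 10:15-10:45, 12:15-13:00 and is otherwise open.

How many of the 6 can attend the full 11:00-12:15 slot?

Divya free: 07:15-17:30, 18:15-19:00 (invert busy blocks within the working day).
Mateo free: 06:00-10:30, 12:00-15:00, 15:30-18:00 (invert busy blocks within the working day).
Ben free: 06:00-09:00, 10:30-16:30, 18:15-19:00.
Kavya free: 06:00-08:15, 11:15-15:00.
Freya free: 07:15-08:30, 13:00-19:00.
Pita free: 07:15-10:15, 10:45-12:15, 13:00-19:00 (invert busy blocks within the working day).
Divya, Ben, and Pita can make the full 11:00-12:15 slot — that's 3.

3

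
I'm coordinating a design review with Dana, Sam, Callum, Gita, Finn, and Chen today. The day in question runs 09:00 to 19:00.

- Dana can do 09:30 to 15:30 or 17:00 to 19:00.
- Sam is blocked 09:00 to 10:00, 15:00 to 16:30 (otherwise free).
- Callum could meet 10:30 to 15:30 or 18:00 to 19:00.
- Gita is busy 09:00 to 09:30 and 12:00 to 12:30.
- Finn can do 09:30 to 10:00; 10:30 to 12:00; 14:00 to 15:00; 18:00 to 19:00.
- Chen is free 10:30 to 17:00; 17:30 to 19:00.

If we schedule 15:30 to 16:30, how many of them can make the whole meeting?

2

Dana free: 09:30-15:30, 17:00-19:00.
Sam free: 10:00-15:00, 16:30-19:00 (invert busy blocks within the working day).
Callum free: 10:30-15:30, 18:00-19:00.
Gita free: 09:30-12:00, 12:30-19:00 (invert busy blocks within the working day).
Finn free: 09:30-10:00, 10:30-12:00, 14:00-15:00, 18:00-19:00.
Chen free: 10:30-17:00, 17:30-19:00.
Gita and Chen can make the full 15:30-16:30 slot — that's 2.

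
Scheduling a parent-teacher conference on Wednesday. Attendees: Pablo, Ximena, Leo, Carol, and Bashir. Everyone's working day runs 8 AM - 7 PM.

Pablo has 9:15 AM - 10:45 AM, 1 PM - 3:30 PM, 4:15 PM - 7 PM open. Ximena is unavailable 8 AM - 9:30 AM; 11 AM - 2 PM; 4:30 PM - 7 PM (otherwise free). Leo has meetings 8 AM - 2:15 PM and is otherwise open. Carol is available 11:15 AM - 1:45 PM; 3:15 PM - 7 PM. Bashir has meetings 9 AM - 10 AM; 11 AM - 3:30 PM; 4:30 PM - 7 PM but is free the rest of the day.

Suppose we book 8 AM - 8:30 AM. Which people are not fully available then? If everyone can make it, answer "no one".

Carol, Leo, Pablo, Ximena

Pablo free: 09:15-10:45, 13:00-15:30, 16:15-19:00.
Ximena free: 09:30-11:00, 14:00-16:30 (invert busy blocks within the working day).
Leo free: 14:15-19:00 (invert busy blocks within the working day).
Carol free: 11:15-13:45, 15:15-19:00.
Bashir free: 08:00-09:00, 10:00-11:00, 15:30-16:30 (invert busy blocks within the working day).
Pablo: not fully free for 08:00-08:30. Ximena: not fully free for 08:00-08:30. Leo: not fully free for 08:00-08:30. Carol: not fully free for 08:00-08:30. Bashir: free for 08:00-08:30.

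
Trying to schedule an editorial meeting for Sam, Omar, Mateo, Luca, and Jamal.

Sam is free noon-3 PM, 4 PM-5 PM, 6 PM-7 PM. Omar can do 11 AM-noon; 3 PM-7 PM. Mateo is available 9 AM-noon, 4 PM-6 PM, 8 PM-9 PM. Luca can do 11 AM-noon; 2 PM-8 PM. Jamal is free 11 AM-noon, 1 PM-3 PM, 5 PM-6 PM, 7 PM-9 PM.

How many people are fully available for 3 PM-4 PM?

Omar and Luca can make the full 15:00-16:00 slot — that's 2.

2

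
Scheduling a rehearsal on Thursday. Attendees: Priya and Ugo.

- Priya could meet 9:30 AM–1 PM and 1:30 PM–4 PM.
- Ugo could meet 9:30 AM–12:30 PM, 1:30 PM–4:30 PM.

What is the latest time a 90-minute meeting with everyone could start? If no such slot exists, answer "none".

14:30

Priya ∩ Ugo: 09:30-12:30, 13:30-16:00.
Those are the intersection windows.
The last common window of at least 90 minutes is 13:30-16:00; a 90-minute meeting can start as late as 14:30 and still end by 16:00.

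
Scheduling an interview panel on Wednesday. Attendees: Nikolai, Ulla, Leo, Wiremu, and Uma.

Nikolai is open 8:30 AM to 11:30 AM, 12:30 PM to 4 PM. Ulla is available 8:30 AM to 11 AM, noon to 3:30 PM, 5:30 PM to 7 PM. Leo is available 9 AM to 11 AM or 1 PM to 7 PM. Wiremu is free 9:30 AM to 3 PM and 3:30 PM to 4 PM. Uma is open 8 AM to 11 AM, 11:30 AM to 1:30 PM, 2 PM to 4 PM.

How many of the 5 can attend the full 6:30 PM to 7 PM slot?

2

Ulla and Leo can make the full 18:30-19:00 slot — that's 2.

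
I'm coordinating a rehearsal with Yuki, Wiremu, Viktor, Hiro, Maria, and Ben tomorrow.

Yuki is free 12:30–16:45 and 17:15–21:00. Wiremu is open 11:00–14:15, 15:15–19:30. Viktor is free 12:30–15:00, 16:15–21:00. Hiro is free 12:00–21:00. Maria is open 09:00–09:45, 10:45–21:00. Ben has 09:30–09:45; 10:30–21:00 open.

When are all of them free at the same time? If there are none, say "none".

12:30-14:15, 16:15-16:45, 17:15-19:30

Yuki ∩ Wiremu: 12:30-14:15, 15:15-16:45, 17:15-19:30.
Yuki ∩ Wiremu ∩ Viktor: 12:30-14:15, 16:15-16:45, 17:15-19:30.
Yuki ∩ Wiremu ∩ Viktor ∩ Hiro: 12:30-14:15, 16:15-16:45, 17:15-19:30.
Yuki ∩ Wiremu ∩ Viktor ∩ Hiro ∩ Maria: 12:30-14:15, 16:15-16:45, 17:15-19:30.
Yuki ∩ Wiremu ∩ Viktor ∩ Hiro ∩ Maria ∩ Ben: 12:30-14:15, 16:15-16:45, 17:15-19:30.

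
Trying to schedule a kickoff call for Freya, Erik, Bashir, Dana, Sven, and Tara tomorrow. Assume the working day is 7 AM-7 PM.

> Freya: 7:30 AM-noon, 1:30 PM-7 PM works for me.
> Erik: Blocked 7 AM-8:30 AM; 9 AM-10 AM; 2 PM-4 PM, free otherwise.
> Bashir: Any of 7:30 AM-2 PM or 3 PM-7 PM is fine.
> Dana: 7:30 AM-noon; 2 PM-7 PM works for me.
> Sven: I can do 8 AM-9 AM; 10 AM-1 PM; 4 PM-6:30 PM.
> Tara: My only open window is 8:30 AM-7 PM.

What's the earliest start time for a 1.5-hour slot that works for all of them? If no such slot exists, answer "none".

Freya free: 07:30-12:00, 13:30-19:00.
Erik free: 08:30-09:00, 10:00-14:00, 16:00-19:00 (invert busy blocks within the working day).
Bashir free: 07:30-14:00, 15:00-19:00.
Dana free: 07:30-12:00, 14:00-19:00.
Sven free: 08:00-09:00, 10:00-13:00, 16:00-18:30.
Tara free: 08:30-19:00.
Freya ∩ Erik: 08:30-09:00, 10:00-12:00, 13:30-14:00, 16:00-19:00.
Freya ∩ Erik ∩ Bashir: 08:30-09:00, 10:00-12:00, 13:30-14:00, 16:00-19:00.
Freya ∩ Erik ∩ Bashir ∩ Dana: 08:30-09:00, 10:00-12:00, 16:00-19:00.
Freya ∩ Erik ∩ Bashir ∩ Dana ∩ Sven: 08:30-09:00, 10:00-12:00, 16:00-18:30.
Freya ∩ Erik ∩ Bashir ∩ Dana ∩ Sven ∩ Tara: 08:30-09:00, 10:00-12:00, 16:00-18:30.
So the common availability across everyone is 08:30-09:00, 10:00-12:00, 16:00-18:30.
The first common window of at least 90 minutes is 10:00-12:00, so the earliest start is 10:00.

10:00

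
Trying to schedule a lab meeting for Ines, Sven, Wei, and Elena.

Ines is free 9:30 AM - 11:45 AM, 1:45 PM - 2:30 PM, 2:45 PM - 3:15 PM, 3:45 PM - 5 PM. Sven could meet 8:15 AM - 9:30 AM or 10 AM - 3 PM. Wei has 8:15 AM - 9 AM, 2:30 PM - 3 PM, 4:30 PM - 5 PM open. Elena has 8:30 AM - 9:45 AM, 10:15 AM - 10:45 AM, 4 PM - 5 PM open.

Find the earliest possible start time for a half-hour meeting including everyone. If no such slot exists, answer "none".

Ines ∩ Sven: 10:00-11:45, 13:45-14:30, 14:45-15:00.
Ines ∩ Sven ∩ Wei: 14:45-15:00.
Ines ∩ Sven ∩ Wei ∩ Elena: ∅.
There is no time when everyone is free.
No common window is at least 30 minutes long.

none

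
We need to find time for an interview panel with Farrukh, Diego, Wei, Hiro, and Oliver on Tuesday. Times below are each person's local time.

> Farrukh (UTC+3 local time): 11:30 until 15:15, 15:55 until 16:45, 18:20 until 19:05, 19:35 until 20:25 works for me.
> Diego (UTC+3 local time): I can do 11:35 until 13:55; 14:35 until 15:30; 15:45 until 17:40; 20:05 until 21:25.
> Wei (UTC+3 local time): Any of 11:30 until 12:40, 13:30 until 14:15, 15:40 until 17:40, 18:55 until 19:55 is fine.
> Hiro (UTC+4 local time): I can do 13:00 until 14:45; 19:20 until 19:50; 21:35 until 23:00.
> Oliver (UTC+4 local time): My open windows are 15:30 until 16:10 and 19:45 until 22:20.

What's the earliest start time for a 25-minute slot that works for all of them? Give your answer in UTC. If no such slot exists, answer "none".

Farrukh in UTC: 08:30-12:15, 12:55-13:45, 15:20-16:05, 16:35-17:25 (subtract 3h to convert from UTC+3).
Diego in UTC: 08:35-10:55, 11:35-12:30, 12:45-14:40, 17:05-18:25 (subtract 3h to convert from UTC+3).
Wei in UTC: 08:30-09:40, 10:30-11:15, 12:40-14:40, 15:55-16:55 (subtract 3h to convert from UTC+3).
Hiro in UTC: 09:00-10:45, 15:20-15:50, 17:35-19:00 (subtract 4h to convert from UTC+4).
Oliver in UTC: 11:30-12:10, 15:45-18:20 (subtract 4h to convert from UTC+4).
Farrukh ∩ Diego: 08:35-10:55, 11:35-12:15, 12:55-13:45, 17:05-17:25.
Farrukh ∩ Diego ∩ Wei: 08:35-09:40, 10:30-10:55, 12:55-13:45.
Farrukh ∩ Diego ∩ Wei ∩ Hiro: 09:00-09:40, 10:30-10:45.
Farrukh ∩ Diego ∩ Wei ∩ Hiro ∩ Oliver: ∅.
There is no time when everyone is free.
No common window is at least 25 minutes long.

none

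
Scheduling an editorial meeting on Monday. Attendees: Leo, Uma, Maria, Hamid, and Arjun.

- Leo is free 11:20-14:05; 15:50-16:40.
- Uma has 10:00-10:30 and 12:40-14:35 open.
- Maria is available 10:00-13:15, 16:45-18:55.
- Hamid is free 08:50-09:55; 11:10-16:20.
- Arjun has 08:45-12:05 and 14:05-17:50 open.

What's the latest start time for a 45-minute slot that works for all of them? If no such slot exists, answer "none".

Leo ∩ Uma: 12:40-14:05.
Leo ∩ Uma ∩ Maria: 12:40-13:15.
Leo ∩ Uma ∩ Maria ∩ Hamid: 12:40-13:15.
Leo ∩ Uma ∩ Maria ∩ Hamid ∩ Arjun: ∅.
There is no time when everyone is free.
No common window is at least 45 minutes long.

none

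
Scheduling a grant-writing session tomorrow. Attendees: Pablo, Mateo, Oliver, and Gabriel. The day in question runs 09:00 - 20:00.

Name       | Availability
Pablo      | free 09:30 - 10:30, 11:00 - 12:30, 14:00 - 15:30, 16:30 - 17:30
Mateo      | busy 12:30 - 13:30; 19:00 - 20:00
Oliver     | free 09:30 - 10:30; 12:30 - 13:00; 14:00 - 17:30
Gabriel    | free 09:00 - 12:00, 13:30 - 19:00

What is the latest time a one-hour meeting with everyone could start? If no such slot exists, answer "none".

Pablo free: 09:30-10:30, 11:00-12:30, 14:00-15:30, 16:30-17:30.
Mateo free: 09:00-12:30, 13:30-19:00 (invert busy blocks within the working day).
Oliver free: 09:30-10:30, 12:30-13:00, 14:00-17:30.
Gabriel free: 09:00-12:00, 13:30-19:00.
Pablo ∩ Mateo: 09:30-10:30, 11:00-12:30, 14:00-15:30, 16:30-17:30.
Pablo ∩ Mateo ∩ Oliver: 09:30-10:30, 14:00-15:30, 16:30-17:30.
Pablo ∩ Mateo ∩ Oliver ∩ Gabriel: 09:30-10:30, 14:00-15:30, 16:30-17:30.
The last common window of at least 60 minutes is 16:30-17:30; a 60-minute meeting can start as late as 16:30 and still end by 17:30.

16:30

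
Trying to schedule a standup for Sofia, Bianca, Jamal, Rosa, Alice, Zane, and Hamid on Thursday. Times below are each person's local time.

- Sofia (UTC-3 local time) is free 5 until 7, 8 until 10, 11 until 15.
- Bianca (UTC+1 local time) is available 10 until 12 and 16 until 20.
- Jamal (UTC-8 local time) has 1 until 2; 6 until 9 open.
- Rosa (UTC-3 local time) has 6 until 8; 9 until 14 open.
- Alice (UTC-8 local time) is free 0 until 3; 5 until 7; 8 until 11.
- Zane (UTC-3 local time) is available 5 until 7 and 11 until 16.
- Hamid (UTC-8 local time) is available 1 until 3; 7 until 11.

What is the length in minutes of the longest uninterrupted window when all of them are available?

Sofia in UTC: 08:00-10:00, 11:00-13:00, 14:00-18:00 (add 3h to convert from UTC-3).
Bianca in UTC: 09:00-11:00, 15:00-19:00 (subtract 1h to convert from UTC+1).
Jamal in UTC: 09:00-10:00, 14:00-17:00 (add 8h to convert from UTC-8).
Rosa in UTC: 09:00-11:00, 12:00-17:00 (add 3h to convert from UTC-3).
Alice in UTC: 08:00-11:00, 13:00-15:00, 16:00-19:00 (add 8h to convert from UTC-8).
Zane in UTC: 08:00-10:00, 14:00-19:00 (add 3h to convert from UTC-3).
Hamid in UTC: 09:00-11:00, 15:00-19:00 (add 8h to convert from UTC-8).
Sofia ∩ Bianca: 09:00-10:00, 15:00-18:00.
Sofia ∩ Bianca ∩ Jamal: 09:00-10:00, 15:00-17:00.
Sofia ∩ Bianca ∩ Jamal ∩ Rosa: 09:00-10:00, 15:00-17:00.
Sofia ∩ Bianca ∩ Jamal ∩ Rosa ∩ Alice: 09:00-10:00, 16:00-17:00.
Sofia ∩ Bianca ∩ Jamal ∩ Rosa ∩ Alice ∩ Zane: 09:00-10:00, 16:00-17:00.
Sofia ∩ Bianca ∩ Jamal ∩ Rosa ∩ Alice ∩ Zane ∩ Hamid: 09:00-10:00, 16:00-17:00.
So the common availability across everyone is 09:00-10:00, 16:00-17:00.
The longest is 09:00-10:00 at 60 minutes.

60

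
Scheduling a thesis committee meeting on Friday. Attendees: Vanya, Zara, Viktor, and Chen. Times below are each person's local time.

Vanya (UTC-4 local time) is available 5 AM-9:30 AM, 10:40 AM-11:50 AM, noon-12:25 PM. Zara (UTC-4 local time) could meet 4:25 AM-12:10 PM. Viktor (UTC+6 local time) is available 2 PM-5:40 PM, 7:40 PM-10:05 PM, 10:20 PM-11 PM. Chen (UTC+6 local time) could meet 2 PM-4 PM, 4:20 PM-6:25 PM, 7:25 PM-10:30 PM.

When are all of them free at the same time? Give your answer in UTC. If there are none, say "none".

09:00-10:00, 10:20-11:40, 14:40-15:50, 16:00-16:05

Vanya in UTC: 09:00-13:30, 14:40-15:50, 16:00-16:25 (add 4h to convert from UTC-4).
Zara in UTC: 08:25-16:10 (add 4h to convert from UTC-4).
Viktor in UTC: 08:00-11:40, 13:40-16:05, 16:20-17:00 (subtract 6h to convert from UTC+6).
Chen in UTC: 08:00-10:00, 10:20-12:25, 13:25-16:30 (subtract 6h to convert from UTC+6).
Vanya ∩ Zara: 09:00-13:30, 14:40-15:50, 16:00-16:10.
Vanya ∩ Zara ∩ Viktor: 09:00-11:40, 14:40-15:50, 16:00-16:05.
Vanya ∩ Zara ∩ Viktor ∩ Chen: 09:00-10:00, 10:20-11:40, 14:40-15:50, 16:00-16:05.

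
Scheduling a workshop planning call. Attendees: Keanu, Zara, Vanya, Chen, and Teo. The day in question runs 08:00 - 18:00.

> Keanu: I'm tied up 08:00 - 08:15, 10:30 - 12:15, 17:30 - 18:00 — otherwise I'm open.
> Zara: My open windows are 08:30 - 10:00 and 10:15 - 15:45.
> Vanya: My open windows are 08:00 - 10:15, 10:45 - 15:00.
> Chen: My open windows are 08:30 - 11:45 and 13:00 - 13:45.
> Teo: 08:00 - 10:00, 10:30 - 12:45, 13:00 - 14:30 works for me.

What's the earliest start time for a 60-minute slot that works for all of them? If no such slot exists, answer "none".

08:30

Keanu free: 08:15-10:30, 12:15-17:30 (invert busy blocks within the working day).
Zara free: 08:30-10:00, 10:15-15:45.
Vanya free: 08:00-10:15, 10:45-15:00.
Chen free: 08:30-11:45, 13:00-13:45.
Teo free: 08:00-10:00, 10:30-12:45, 13:00-14:30.
Keanu ∩ Zara: 08:30-10:00, 10:15-10:30, 12:15-15:45.
Keanu ∩ Zara ∩ Vanya: 08:30-10:00, 12:15-15:00.
Keanu ∩ Zara ∩ Vanya ∩ Chen: 08:30-10:00, 13:00-13:45.
Keanu ∩ Zara ∩ Vanya ∩ Chen ∩ Teo: 08:30-10:00, 13:00-13:45.
So the common availability across everyone is 08:30-10:00, 13:00-13:45.
The first common window of at least 60 minutes is 08:30-10:00, so the earliest start is 08:30.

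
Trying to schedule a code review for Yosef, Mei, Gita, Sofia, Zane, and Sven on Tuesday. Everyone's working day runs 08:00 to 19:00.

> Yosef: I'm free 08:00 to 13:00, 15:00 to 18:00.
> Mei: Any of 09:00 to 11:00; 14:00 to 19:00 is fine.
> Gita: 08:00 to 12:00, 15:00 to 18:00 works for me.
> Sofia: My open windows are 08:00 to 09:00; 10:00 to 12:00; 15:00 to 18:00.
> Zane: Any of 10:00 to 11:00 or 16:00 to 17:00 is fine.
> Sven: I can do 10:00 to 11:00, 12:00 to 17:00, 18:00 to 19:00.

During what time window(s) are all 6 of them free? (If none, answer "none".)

Yosef ∩ Mei: 09:00-11:00, 15:00-18:00.
Yosef ∩ Mei ∩ Gita: 09:00-11:00, 15:00-18:00.
Yosef ∩ Mei ∩ Gita ∩ Sofia: 10:00-11:00, 15:00-18:00.
Yosef ∩ Mei ∩ Gita ∩ Sofia ∩ Zane: 10:00-11:00, 16:00-17:00.
Yosef ∩ Mei ∩ Gita ∩ Sofia ∩ Zane ∩ Sven: 10:00-11:00, 16:00-17:00.

10:00-11:00, 16:00-17:00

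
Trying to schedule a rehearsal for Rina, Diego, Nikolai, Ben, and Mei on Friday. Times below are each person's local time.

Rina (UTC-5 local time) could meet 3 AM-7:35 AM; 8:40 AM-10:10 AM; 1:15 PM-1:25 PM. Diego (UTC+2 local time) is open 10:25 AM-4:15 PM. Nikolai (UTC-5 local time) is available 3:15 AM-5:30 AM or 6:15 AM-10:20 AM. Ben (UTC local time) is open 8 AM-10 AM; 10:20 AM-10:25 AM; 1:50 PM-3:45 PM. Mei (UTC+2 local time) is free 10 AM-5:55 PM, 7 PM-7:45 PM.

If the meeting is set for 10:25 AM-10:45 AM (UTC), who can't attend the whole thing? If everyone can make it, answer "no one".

Rina in UTC: 08:00-12:35, 13:40-15:10, 18:15-18:25 (add 5h to convert from UTC-5).
Diego in UTC: 08:25-14:15 (subtract 2h to convert from UTC+2).
Nikolai in UTC: 08:15-10:30, 11:15-15:20 (add 5h to convert from UTC-5).
Ben in UTC: 08:00-10:00, 10:20-10:25, 13:50-15:45.
Mei in UTC: 08:00-15:55, 17:00-17:45 (subtract 2h to convert from UTC+2).
Rina: free for 10:25-10:45. Diego: free for 10:25-10:45. Nikolai: not fully free for 10:25-10:45. Ben: not fully free for 10:25-10:45. Mei: free for 10:25-10:45.

Ben, Nikolai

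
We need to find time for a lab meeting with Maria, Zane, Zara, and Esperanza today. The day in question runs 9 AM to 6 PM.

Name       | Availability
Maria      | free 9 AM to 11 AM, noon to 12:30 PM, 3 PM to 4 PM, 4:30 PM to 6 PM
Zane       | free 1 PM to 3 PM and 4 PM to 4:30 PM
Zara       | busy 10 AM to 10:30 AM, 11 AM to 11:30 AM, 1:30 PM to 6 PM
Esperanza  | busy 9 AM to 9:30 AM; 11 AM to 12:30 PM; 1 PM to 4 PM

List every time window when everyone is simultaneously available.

Maria free: 09:00-11:00, 12:00-12:30, 15:00-16:00, 16:30-18:00.
Zane free: 13:00-15:00, 16:00-16:30.
Zara free: 09:00-10:00, 10:30-11:00, 11:30-13:30 (invert busy blocks within the working day).
Esperanza free: 09:30-11:00, 12:30-13:00, 16:00-18:00 (invert busy blocks within the working day).
Maria ∩ Zane: ∅.
Maria ∩ Zane ∩ Zara: ∅.
Maria ∩ Zane ∩ Zara ∩ Esperanza: ∅.
There is no time when everyone is free.

none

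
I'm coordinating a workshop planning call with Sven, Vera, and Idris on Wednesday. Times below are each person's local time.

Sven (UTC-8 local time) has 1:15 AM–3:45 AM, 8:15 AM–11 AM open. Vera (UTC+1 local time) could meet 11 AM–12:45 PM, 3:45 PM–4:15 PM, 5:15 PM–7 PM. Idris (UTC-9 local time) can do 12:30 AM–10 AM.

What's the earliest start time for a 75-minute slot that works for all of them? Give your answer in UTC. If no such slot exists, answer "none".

Sven in UTC: 09:15-11:45, 16:15-19:00 (add 8h to convert from UTC-8).
Vera in UTC: 10:00-11:45, 14:45-15:15, 16:15-18:00 (subtract 1h to convert from UTC+1).
Idris in UTC: 09:30-19:00 (add 9h to convert from UTC-9).
Sven ∩ Vera: 10:00-11:45, 16:15-18:00.
Sven ∩ Vera ∩ Idris: 10:00-11:45, 16:15-18:00.
Those are the intersection windows.
The first common window of at least 75 minutes is 10:00-11:45, so the earliest start is 10:00.

10:00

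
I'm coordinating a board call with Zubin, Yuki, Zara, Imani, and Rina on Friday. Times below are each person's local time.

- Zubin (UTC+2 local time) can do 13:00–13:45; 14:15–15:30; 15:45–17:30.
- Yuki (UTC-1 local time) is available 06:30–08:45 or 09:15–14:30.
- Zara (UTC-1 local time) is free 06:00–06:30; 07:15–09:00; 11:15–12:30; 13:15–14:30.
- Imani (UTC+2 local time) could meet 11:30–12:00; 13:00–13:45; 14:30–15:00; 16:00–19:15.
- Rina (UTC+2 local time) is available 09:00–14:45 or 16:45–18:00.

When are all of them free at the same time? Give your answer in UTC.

Zubin in UTC: 11:00-11:45, 12:15-13:30, 13:45-15:30 (subtract 2h to convert from UTC+2).
Yuki in UTC: 07:30-09:45, 10:15-15:30 (add 1h to convert from UTC-1).
Zara in UTC: 07:00-07:30, 08:15-10:00, 12:15-13:30, 14:15-15:30 (add 1h to convert from UTC-1).
Imani in UTC: 09:30-10:00, 11:00-11:45, 12:30-13:00, 14:00-17:15 (subtract 2h to convert from UTC+2).
Rina in UTC: 07:00-12:45, 14:45-16:00 (subtract 2h to convert from UTC+2).
Zubin ∩ Yuki: 11:00-11:45, 12:15-13:30, 13:45-15:30.
Zubin ∩ Yuki ∩ Zara: 12:15-13:30, 14:15-15:30.
Zubin ∩ Yuki ∩ Zara ∩ Imani: 12:30-13:00, 14:15-15:30.
Zubin ∩ Yuki ∩ Zara ∩ Imani ∩ Rina: 12:30-12:45, 14:45-15:30.
Those are the intersection windows.

12:30-12:45, 14:45-15:30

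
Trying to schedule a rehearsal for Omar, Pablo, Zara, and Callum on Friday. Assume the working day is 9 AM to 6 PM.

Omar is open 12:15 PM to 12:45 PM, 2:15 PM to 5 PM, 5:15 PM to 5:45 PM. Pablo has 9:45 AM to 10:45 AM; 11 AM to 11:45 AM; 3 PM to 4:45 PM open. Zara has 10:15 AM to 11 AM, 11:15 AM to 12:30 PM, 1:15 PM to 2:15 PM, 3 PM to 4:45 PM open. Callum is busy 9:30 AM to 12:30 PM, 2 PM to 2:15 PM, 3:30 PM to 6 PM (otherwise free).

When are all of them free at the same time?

Omar free: 12:15-12:45, 14:15-17:00, 17:15-17:45.
Pablo free: 09:45-10:45, 11:00-11:45, 15:00-16:45.
Zara free: 10:15-11:00, 11:15-12:30, 13:15-14:15, 15:00-16:45.
Callum free: 09:00-09:30, 12:30-14:00, 14:15-15:30 (invert busy blocks within the working day).
Omar ∩ Pablo: 15:00-16:45.
Omar ∩ Pablo ∩ Zara: 15:00-16:45.
Omar ∩ Pablo ∩ Zara ∩ Callum: 15:00-15:30.

15:00-15:30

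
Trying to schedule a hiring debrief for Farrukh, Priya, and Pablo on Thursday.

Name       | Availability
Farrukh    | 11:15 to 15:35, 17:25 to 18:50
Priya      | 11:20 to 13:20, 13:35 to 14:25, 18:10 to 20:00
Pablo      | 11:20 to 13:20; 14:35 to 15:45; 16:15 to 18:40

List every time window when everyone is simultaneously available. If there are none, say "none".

11:20-13:20, 18:10-18:40

Farrukh ∩ Priya: 11:20-13:20, 13:35-14:25, 18:10-18:50.
Farrukh ∩ Priya ∩ Pablo: 11:20-13:20, 18:10-18:40.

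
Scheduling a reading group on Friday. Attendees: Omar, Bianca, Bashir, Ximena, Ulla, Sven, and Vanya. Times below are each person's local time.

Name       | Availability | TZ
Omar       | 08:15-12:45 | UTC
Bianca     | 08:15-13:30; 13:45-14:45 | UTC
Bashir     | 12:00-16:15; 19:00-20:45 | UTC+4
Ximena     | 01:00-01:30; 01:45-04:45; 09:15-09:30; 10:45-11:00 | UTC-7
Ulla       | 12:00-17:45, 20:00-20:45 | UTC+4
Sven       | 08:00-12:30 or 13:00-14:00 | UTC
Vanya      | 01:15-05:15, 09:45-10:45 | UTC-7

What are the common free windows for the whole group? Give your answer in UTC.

08:15-08:30, 08:45-11:45

Omar in UTC: 08:15-12:45.
Bianca in UTC: 08:15-13:30, 13:45-14:45.
Bashir in UTC: 08:00-12:15, 15:00-16:45 (subtract 4h to convert from UTC+4).
Ximena in UTC: 08:00-08:30, 08:45-11:45, 16:15-16:30, 17:45-18:00 (add 7h to convert from UTC-7).
Ulla in UTC: 08:00-13:45, 16:00-16:45 (subtract 4h to convert from UTC+4).
Sven in UTC: 08:00-12:30, 13:00-14:00.
Vanya in UTC: 08:15-12:15, 16:45-17:45 (add 7h to convert from UTC-7).
Omar ∩ Bianca: 08:15-12:45.
Omar ∩ Bianca ∩ Bashir: 08:15-12:15.
Omar ∩ Bianca ∩ Bashir ∩ Ximena: 08:15-08:30, 08:45-11:45.
Omar ∩ Bianca ∩ Bashir ∩ Ximena ∩ Ulla: 08:15-08:30, 08:45-11:45.
Omar ∩ Bianca ∩ Bashir ∩ Ximena ∩ Ulla ∩ Sven: 08:15-08:30, 08:45-11:45.
Omar ∩ Bianca ∩ Bashir ∩ Ximena ∩ Ulla ∩ Sven ∩ Vanya: 08:15-08:30, 08:45-11:45.
Those are the intersection windows.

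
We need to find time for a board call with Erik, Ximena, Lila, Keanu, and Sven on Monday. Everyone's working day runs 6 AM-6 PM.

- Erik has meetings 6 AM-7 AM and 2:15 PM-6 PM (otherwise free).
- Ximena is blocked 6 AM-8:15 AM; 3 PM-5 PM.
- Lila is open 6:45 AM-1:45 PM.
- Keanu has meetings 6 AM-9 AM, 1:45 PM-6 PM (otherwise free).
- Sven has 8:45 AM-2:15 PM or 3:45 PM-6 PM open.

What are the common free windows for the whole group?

09:00-13:45

Erik free: 07:00-14:15 (invert busy blocks within the working day).
Ximena free: 08:15-15:00, 17:00-18:00 (invert busy blocks within the working day).
Lila free: 06:45-13:45.
Keanu free: 09:00-13:45 (invert busy blocks within the working day).
Sven free: 08:45-14:15, 15:45-18:00.
Erik ∩ Ximena: 08:15-14:15.
Erik ∩ Ximena ∩ Lila: 08:15-13:45.
Erik ∩ Ximena ∩ Lila ∩ Keanu: 09:00-13:45.
Erik ∩ Ximena ∩ Lila ∩ Keanu ∩ Sven: 09:00-13:45.
So the common availability across everyone is 09:00-13:45.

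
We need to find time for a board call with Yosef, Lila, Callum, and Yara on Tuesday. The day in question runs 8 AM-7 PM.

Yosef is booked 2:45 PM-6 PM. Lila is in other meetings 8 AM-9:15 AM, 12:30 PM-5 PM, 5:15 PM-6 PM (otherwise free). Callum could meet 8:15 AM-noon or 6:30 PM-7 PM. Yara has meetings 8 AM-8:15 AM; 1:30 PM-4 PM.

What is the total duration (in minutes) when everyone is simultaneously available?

195

Yosef free: 08:00-14:45, 18:00-19:00 (invert busy blocks within the working day).
Lila free: 09:15-12:30, 17:00-17:15, 18:00-19:00 (invert busy blocks within the working day).
Callum free: 08:15-12:00, 18:30-19:00.
Yara free: 08:15-13:30, 16:00-19:00 (invert busy blocks within the working day).
Yosef ∩ Lila: 09:15-12:30, 18:00-19:00.
Yosef ∩ Lila ∩ Callum: 09:15-12:00, 18:30-19:00.
Yosef ∩ Lila ∩ Callum ∩ Yara: 09:15-12:00, 18:30-19:00.
So the common availability across everyone is 09:15-12:00, 18:30-19:00.
Summing the common windows: 165 + 30 = 195 minutes.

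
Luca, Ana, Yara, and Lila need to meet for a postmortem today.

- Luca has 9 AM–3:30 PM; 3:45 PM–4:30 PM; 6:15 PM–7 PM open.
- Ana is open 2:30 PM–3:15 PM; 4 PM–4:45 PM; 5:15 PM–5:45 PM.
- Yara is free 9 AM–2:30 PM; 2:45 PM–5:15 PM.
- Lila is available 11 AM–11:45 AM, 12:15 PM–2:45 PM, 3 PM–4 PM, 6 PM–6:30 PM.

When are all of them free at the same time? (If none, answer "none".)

Luca ∩ Ana: 14:30-15:15, 16:00-16:30.
Luca ∩ Ana ∩ Yara: 14:45-15:15, 16:00-16:30.
Luca ∩ Ana ∩ Yara ∩ Lila: 15:00-15:15.

15:00-15:15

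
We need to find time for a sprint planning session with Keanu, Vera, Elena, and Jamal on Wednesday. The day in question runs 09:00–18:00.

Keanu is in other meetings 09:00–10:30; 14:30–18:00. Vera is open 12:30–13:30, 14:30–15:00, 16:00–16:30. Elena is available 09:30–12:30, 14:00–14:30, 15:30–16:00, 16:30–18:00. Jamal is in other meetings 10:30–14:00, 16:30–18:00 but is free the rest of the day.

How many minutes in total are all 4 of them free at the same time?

Keanu free: 10:30-14:30 (invert busy blocks within the working day).
Vera free: 12:30-13:30, 14:30-15:00, 16:00-16:30.
Elena free: 09:30-12:30, 14:00-14:30, 15:30-16:00, 16:30-18:00.
Jamal free: 09:00-10:30, 14:00-16:30 (invert busy blocks within the working day).
Keanu ∩ Vera: 12:30-13:30.
Keanu ∩ Vera ∩ Elena: ∅.
Keanu ∩ Vera ∩ Elena ∩ Jamal: ∅.
There is no time when everyone is free.
There is no common window, so the total is 0 minutes.

0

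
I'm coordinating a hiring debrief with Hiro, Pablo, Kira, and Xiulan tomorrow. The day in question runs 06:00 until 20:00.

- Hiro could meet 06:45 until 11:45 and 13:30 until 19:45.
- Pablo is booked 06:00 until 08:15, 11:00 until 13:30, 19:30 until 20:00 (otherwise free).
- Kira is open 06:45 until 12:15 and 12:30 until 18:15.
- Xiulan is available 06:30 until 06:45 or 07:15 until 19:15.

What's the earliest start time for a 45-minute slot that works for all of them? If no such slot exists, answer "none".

08:15

Hiro free: 06:45-11:45, 13:30-19:45.
Pablo free: 08:15-11:00, 13:30-19:30 (invert busy blocks within the working day).
Kira free: 06:45-12:15, 12:30-18:15.
Xiulan free: 06:30-06:45, 07:15-19:15.
Hiro ∩ Pablo: 08:15-11:00, 13:30-19:30.
Hiro ∩ Pablo ∩ Kira: 08:15-11:00, 13:30-18:15.
Hiro ∩ Pablo ∩ Kira ∩ Xiulan: 08:15-11:00, 13:30-18:15.
The first common window of at least 45 minutes is 08:15-11:00, so the earliest start is 08:15.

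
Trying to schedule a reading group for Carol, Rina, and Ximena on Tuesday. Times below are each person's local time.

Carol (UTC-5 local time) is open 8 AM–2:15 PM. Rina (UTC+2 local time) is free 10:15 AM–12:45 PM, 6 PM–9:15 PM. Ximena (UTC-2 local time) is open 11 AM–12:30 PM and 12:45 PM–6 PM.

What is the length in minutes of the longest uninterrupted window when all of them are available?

195

Carol in UTC: 13:00-19:15 (add 5h to convert from UTC-5).
Rina in UTC: 08:15-10:45, 16:00-19:15 (subtract 2h to convert from UTC+2).
Ximena in UTC: 13:00-14:30, 14:45-20:00 (add 2h to convert from UTC-2).
Carol ∩ Rina: 16:00-19:15.
Carol ∩ Rina ∩ Ximena: 16:00-19:15.
The longest is 16:00-19:15 at 195 minutes.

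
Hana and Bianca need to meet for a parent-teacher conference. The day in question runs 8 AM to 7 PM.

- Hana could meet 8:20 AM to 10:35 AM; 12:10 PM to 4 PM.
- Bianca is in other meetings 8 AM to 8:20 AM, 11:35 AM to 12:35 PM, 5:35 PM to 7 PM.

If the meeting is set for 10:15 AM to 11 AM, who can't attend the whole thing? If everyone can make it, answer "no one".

Hana

Hana free: 08:20-10:35, 12:10-16:00.
Bianca free: 08:20-11:35, 12:35-17:35 (invert busy blocks within the working day).
Hana: not fully free for 10:15-11:00. Bianca: free for 10:15-11:00.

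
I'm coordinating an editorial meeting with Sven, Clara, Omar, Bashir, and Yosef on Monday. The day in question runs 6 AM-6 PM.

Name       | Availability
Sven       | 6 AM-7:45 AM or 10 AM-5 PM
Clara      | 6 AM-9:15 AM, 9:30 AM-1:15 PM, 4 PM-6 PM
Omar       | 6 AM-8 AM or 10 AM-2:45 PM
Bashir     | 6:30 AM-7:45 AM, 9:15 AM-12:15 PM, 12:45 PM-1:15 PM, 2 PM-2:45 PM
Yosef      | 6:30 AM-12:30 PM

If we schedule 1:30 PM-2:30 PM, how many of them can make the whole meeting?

2

Sven and Omar can make the full 13:30-14:30 slot — that's 2.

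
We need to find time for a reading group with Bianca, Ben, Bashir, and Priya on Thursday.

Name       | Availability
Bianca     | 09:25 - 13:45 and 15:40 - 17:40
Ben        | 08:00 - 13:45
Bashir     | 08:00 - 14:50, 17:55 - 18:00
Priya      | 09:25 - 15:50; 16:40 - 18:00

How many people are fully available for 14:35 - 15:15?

Priya can make the full 14:35-15:15 slot — that's 1.

1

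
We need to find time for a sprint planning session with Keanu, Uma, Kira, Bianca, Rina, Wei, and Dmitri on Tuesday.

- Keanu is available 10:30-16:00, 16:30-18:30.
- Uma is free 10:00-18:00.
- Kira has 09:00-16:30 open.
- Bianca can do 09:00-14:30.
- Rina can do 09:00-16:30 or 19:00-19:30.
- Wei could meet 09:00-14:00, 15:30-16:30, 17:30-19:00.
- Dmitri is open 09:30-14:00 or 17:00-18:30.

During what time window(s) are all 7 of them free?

Keanu ∩ Uma: 10:30-16:00, 16:30-18:00.
Keanu ∩ Uma ∩ Kira: 10:30-16:00.
Keanu ∩ Uma ∩ Kira ∩ Bianca: 10:30-14:30.
Keanu ∩ Uma ∩ Kira ∩ Bianca ∩ Rina: 10:30-14:30.
Keanu ∩ Uma ∩ Kira ∩ Bianca ∩ Rina ∩ Wei: 10:30-14:00.
Keanu ∩ Uma ∩ Kira ∩ Bianca ∩ Rina ∩ Wei ∩ Dmitri: 10:30-14:00.

10:30-14:00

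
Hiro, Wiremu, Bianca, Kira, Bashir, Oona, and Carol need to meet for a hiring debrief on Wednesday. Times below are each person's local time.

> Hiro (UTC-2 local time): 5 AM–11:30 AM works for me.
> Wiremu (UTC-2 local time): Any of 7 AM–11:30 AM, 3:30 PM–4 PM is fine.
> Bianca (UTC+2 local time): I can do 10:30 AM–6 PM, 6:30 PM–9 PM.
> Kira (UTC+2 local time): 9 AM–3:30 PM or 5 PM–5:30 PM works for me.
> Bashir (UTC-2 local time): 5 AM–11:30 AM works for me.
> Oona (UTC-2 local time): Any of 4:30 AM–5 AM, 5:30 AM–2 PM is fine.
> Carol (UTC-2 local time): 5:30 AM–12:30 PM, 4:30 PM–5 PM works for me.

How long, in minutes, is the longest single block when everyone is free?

270

Hiro in UTC: 07:00-13:30 (add 2h to convert from UTC-2).
Wiremu in UTC: 09:00-13:30, 17:30-18:00 (add 2h to convert from UTC-2).
Bianca in UTC: 08:30-16:00, 16:30-19:00 (subtract 2h to convert from UTC+2).
Kira in UTC: 07:00-13:30, 15:00-15:30 (subtract 2h to convert from UTC+2).
Bashir in UTC: 07:00-13:30 (add 2h to convert from UTC-2).
Oona in UTC: 06:30-07:00, 07:30-16:00 (add 2h to convert from UTC-2).
Carol in UTC: 07:30-14:30, 18:30-19:00 (add 2h to convert from UTC-2).
Hiro ∩ Wiremu: 09:00-13:30.
Hiro ∩ Wiremu ∩ Bianca: 09:00-13:30.
Hiro ∩ Wiremu ∩ Bianca ∩ Kira: 09:00-13:30.
Hiro ∩ Wiremu ∩ Bianca ∩ Kira ∩ Bashir: 09:00-13:30.
Hiro ∩ Wiremu ∩ Bianca ∩ Kira ∩ Bashir ∩ Oona: 09:00-13:30.
Hiro ∩ Wiremu ∩ Bianca ∩ Kira ∩ Bashir ∩ Oona ∩ Carol: 09:00-13:30.
Those are the intersection windows.
The longest is 09:00-13:30 at 270 minutes.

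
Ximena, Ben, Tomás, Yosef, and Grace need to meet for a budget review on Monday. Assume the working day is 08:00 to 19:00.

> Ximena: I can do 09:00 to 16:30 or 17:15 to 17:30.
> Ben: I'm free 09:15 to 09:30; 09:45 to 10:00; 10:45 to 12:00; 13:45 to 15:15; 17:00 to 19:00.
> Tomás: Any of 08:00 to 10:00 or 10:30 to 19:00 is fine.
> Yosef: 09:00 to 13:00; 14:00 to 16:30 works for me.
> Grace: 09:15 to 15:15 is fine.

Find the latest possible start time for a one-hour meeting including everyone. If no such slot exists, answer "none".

14:15

Ximena ∩ Ben: 09:15-09:30, 09:45-10:00, 10:45-12:00, 13:45-15:15, 17:15-17:30.
Ximena ∩ Ben ∩ Tomás: 09:15-09:30, 09:45-10:00, 10:45-12:00, 13:45-15:15, 17:15-17:30.
Ximena ∩ Ben ∩ Tomás ∩ Yosef: 09:15-09:30, 09:45-10:00, 10:45-12:00, 14:00-15:15.
Ximena ∩ Ben ∩ Tomás ∩ Yosef ∩ Grace: 09:15-09:30, 09:45-10:00, 10:45-12:00, 14:00-15:15.
The last common window of at least 60 minutes is 14:00-15:15; a 60-minute meeting can start as late as 14:15 and still end by 15:15.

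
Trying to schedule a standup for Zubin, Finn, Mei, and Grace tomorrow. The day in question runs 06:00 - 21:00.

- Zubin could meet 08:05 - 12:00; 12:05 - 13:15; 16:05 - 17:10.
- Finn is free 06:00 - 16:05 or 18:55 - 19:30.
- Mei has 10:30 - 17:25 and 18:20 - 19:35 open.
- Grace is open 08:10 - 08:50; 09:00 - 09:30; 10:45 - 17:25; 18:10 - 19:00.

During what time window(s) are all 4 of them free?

10:45-12:00, 12:05-13:15

Zubin ∩ Finn: 08:05-12:00, 12:05-13:15.
Zubin ∩ Finn ∩ Mei: 10:30-12:00, 12:05-13:15.
Zubin ∩ Finn ∩ Mei ∩ Grace: 10:45-12:00, 12:05-13:15.
So the common availability across everyone is 10:45-12:00, 12:05-13:15.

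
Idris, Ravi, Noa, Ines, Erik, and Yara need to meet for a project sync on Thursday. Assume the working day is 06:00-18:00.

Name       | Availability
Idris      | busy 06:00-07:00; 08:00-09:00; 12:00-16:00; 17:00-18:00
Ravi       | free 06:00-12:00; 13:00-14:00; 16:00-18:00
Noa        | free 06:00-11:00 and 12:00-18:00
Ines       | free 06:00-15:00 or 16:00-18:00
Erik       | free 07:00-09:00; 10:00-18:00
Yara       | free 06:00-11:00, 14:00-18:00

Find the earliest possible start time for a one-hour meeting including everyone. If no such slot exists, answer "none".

Idris free: 07:00-08:00, 09:00-12:00, 16:00-17:00 (invert busy blocks within the working day).
Ravi free: 06:00-12:00, 13:00-14:00, 16:00-18:00.
Noa free: 06:00-11:00, 12:00-18:00.
Ines free: 06:00-15:00, 16:00-18:00.
Erik free: 07:00-09:00, 10:00-18:00.
Yara free: 06:00-11:00, 14:00-18:00.
Idris ∩ Ravi: 07:00-08:00, 09:00-12:00, 16:00-17:00.
Idris ∩ Ravi ∩ Noa: 07:00-08:00, 09:00-11:00, 16:00-17:00.
Idris ∩ Ravi ∩ Noa ∩ Ines: 07:00-08:00, 09:00-11:00, 16:00-17:00.
Idris ∩ Ravi ∩ Noa ∩ Ines ∩ Erik: 07:00-08:00, 10:00-11:00, 16:00-17:00.
Idris ∩ Ravi ∩ Noa ∩ Ines ∩ Erik ∩ Yara: 07:00-08:00, 10:00-11:00, 16:00-17:00.
The first common window of at least 60 minutes is 07:00-08:00, so the earliest start is 07:00.

07:00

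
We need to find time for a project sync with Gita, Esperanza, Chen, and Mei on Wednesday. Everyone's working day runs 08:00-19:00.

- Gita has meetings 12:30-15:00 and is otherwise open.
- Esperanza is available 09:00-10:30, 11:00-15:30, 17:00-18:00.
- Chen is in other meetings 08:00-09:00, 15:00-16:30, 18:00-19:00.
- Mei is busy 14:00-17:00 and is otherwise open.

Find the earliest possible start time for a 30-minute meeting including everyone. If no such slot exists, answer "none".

Gita free: 08:00-12:30, 15:00-19:00 (invert busy blocks within the working day).
Esperanza free: 09:00-10:30, 11:00-15:30, 17:00-18:00.
Chen free: 09:00-15:00, 16:30-18:00 (invert busy blocks within the working day).
Mei free: 08:00-14:00, 17:00-19:00 (invert busy blocks within the working day).
Gita ∩ Esperanza: 09:00-10:30, 11:00-12:30, 15:00-15:30, 17:00-18:00.
Gita ∩ Esperanza ∩ Chen: 09:00-10:30, 11:00-12:30, 17:00-18:00.
Gita ∩ Esperanza ∩ Chen ∩ Mei: 09:00-10:30, 11:00-12:30, 17:00-18:00.
The first common window of at least 30 minutes is 09:00-10:30, so the earliest start is 09:00.

09:00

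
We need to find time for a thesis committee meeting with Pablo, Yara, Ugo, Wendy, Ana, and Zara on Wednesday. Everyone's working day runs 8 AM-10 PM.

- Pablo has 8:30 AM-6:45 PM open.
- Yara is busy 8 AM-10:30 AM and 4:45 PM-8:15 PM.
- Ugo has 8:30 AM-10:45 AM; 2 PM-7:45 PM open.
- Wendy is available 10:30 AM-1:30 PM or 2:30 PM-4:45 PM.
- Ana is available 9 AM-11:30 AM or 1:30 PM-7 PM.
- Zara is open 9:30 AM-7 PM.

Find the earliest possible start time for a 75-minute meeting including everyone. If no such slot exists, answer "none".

Pablo free: 08:30-18:45.
Yara free: 10:30-16:45, 20:15-22:00 (invert busy blocks within the working day).
Ugo free: 08:30-10:45, 14:00-19:45.
Wendy free: 10:30-13:30, 14:30-16:45.
Ana free: 09:00-11:30, 13:30-19:00.
Zara free: 09:30-19:00.
Pablo ∩ Yara: 10:30-16:45.
Pablo ∩ Yara ∩ Ugo: 10:30-10:45, 14:00-16:45.
Pablo ∩ Yara ∩ Ugo ∩ Wendy: 10:30-10:45, 14:30-16:45.
Pablo ∩ Yara ∩ Ugo ∩ Wendy ∩ Ana: 10:30-10:45, 14:30-16:45.
Pablo ∩ Yara ∩ Ugo ∩ Wendy ∩ Ana ∩ Zara: 10:30-10:45, 14:30-16:45.
So the common availability across everyone is 10:30-10:45, 14:30-16:45.
The first common window of at least 75 minutes is 14:30-16:45, so the earliest start is 14:30.

14:30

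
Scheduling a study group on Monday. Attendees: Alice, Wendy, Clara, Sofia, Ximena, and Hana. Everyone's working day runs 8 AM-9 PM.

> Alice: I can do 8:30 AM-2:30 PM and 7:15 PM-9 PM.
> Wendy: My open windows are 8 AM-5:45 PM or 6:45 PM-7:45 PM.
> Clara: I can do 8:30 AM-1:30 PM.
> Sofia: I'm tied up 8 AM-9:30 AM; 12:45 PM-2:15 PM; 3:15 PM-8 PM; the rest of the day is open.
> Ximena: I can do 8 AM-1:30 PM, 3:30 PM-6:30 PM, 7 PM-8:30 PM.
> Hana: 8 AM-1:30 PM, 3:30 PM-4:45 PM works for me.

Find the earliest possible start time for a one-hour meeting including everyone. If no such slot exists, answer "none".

Alice free: 08:30-14:30, 19:15-21:00.
Wendy free: 08:00-17:45, 18:45-19:45.
Clara free: 08:30-13:30.
Sofia free: 09:30-12:45, 14:15-15:15, 20:00-21:00 (invert busy blocks within the working day).
Ximena free: 08:00-13:30, 15:30-18:30, 19:00-20:30.
Hana free: 08:00-13:30, 15:30-16:45.
Alice ∩ Wendy: 08:30-14:30, 19:15-19:45.
Alice ∩ Wendy ∩ Clara: 08:30-13:30.
Alice ∩ Wendy ∩ Clara ∩ Sofia: 09:30-12:45.
Alice ∩ Wendy ∩ Clara ∩ Sofia ∩ Ximena: 09:30-12:45.
Alice ∩ Wendy ∩ Clara ∩ Sofia ∩ Ximena ∩ Hana: 09:30-12:45.
So the common availability across everyone is 09:30-12:45.
The first common window of at least 60 minutes is 09:30-12:45, so the earliest start is 09:30.

09:30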